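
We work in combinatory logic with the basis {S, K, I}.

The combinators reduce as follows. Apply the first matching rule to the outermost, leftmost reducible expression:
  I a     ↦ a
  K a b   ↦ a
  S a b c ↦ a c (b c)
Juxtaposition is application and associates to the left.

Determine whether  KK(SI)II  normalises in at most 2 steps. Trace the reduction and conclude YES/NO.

Answer: YES — reaches normal form I in 2 ≤ 2 steps

Derivation:
  start: KK(SI)II
  step 1: KII
  step 2: I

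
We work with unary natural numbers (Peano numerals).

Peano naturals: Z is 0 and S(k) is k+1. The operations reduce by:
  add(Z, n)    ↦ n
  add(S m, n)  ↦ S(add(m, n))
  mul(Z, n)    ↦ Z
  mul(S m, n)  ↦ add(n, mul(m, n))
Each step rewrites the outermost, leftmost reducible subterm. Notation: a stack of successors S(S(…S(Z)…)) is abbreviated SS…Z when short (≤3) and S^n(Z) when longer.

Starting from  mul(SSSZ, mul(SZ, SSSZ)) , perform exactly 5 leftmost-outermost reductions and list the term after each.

  start: mul(SSSZ, mul(SZ, SSSZ))
  [1] add(mul(SZ, SSSZ), mul(SSZ, mul(SZ, SSSZ)))
  [2] add(add(SSSZ, mul(Z, SSSZ)), mul(SSZ, mul(SZ, SSSZ)))
  [3] add(S(add(SSZ, mul(Z, SSSZ))), mul(SSZ, mul(SZ, SSSZ)))
  [4] S(add(add(SSZ, mul(Z, SSSZ)), mul(SSZ, mul(SZ, SSSZ))))
  [5] S(add(S(add(SZ, mul(Z, SSSZ))), mul(SSZ, mul(SZ, SSSZ))))

Answer: after 5 steps: S(add(S(add(SZ, mul(Z, SSSZ))), mul(SSZ, mul(SZ, SSSZ))))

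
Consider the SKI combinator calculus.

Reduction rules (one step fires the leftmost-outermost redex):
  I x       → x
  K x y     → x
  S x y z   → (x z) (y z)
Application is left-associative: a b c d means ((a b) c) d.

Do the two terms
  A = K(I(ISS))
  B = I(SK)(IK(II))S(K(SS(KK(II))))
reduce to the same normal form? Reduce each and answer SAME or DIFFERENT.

Answer: DIFFERENT — A ⇓ K(SS), B ⇓ S(K(SSK))

Reduction:
Term A:
  start: K(I(ISS))
  [1] K(ISS)
  [2] K(SS)

Term B:
  start: I(SK)(IK(II))S(K(SS(KK(II))))
  [1] SK(IK(II))S(K(SS(KK(II))))
  [2] KS(IK(II)S)(K(SS(KK(II))))
  [3] S(K(SS(KK(II))))
  [4] S(K(SSK))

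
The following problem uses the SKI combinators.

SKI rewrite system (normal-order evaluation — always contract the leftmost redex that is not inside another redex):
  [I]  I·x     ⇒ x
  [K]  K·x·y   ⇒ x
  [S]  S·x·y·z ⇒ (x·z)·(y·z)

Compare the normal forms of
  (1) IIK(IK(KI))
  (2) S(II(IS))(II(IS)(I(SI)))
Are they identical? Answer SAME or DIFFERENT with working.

Term A:
  start: IIK(IK(KI))
  →1  IK(IK(KI))
  →2  K(IK(KI))
  →3  K(K(KI))

Term B:
  start: S(II(IS))(II(IS)(I(SI)))
  →1  S(I(IS))(II(IS)(I(SI)))
  →2  S(IS)(II(IS)(I(SI)))
  →3  SS(II(IS)(I(SI)))
  →4  SS(I(IS)(I(SI)))
  →5  SS(IS(I(SI)))
  →6  SS(S(I(SI)))
  →7  SS(S(SI))

Answer: DIFFERENT — A ⇓ K(K(KI)), B ⇓ SS(S(SI))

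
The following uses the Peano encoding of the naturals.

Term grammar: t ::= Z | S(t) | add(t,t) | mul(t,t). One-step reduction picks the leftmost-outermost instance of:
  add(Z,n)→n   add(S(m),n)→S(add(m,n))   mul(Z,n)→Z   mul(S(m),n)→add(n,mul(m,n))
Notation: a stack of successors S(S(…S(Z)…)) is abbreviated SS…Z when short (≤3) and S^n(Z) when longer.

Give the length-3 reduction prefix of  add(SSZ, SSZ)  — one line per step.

Answer: after 3 steps: S^4(Z)

Reduction:
  start: add(SSZ, SSZ)
  step 1: S(add(SZ, SSZ))
  step 2: S(S(add(Z, SSZ)))
  step 3: S^4(Z)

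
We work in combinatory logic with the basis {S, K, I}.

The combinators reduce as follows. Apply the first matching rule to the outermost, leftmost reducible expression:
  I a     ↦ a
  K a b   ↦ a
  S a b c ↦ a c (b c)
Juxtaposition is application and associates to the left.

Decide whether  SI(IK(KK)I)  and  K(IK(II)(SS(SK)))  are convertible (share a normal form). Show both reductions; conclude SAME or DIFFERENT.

Answer: DIFFERENT — A ⇓ SI(KK), B ⇓ KI

Reduction:
Term A:
  start: SI(IK(KK)I)
  →1  SI(K(KK)I)
  →2  SI(KK)

Term B:
  start: K(IK(II)(SS(SK)))
  →1  K(K(II)(SS(SK)))
  →2  K(II)
  →3  KI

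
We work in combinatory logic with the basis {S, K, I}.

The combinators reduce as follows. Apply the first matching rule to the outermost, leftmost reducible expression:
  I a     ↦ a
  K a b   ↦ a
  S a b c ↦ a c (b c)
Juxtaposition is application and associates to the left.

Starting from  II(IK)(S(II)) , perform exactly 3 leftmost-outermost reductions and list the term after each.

  start: II(IK)(S(II))
  [1] I(IK)(S(II))
  [2] IK(S(II))
  [3] K(S(II))

Answer: after 3 steps: K(S(II))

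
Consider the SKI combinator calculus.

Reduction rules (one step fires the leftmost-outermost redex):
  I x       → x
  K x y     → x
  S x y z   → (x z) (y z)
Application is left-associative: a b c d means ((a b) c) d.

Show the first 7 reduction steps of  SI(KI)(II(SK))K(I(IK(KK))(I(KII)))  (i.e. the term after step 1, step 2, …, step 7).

  start: SI(KI)(II(SK))K(I(IK(KK))(I(KII)))
  [1] I(II(SK))(KI(II(SK)))K(I(IK(KK))(I(KII)))
  [2] II(SK)(KI(II(SK)))K(I(IK(KK))(I(KII)))
  [3] I(SK)(KI(II(SK)))K(I(IK(KK))(I(KII)))
  [4] SK(KI(II(SK)))K(I(IK(KK))(I(KII)))
  [5] KK(KI(II(SK))K)(I(IK(KK))(I(KII)))
  [6] K(I(IK(KK))(I(KII)))
  [7] K(IK(KK)(I(KII)))

Answer: after 7 steps: K(IK(KK)(I(KII)))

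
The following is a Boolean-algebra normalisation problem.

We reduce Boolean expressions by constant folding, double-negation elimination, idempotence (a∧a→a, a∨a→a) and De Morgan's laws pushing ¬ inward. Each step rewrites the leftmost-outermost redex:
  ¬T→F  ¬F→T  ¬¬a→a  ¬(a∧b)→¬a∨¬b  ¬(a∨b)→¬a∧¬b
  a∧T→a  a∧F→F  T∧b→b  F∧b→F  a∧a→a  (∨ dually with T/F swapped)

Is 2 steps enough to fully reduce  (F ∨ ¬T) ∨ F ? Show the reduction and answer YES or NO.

Answer: NO — after 2 steps the term is ¬T, not yet normal

Derivation:
  start: (F ∨ ¬T) ∨ F
  step 1: F ∨ ¬T
  step 2: ¬T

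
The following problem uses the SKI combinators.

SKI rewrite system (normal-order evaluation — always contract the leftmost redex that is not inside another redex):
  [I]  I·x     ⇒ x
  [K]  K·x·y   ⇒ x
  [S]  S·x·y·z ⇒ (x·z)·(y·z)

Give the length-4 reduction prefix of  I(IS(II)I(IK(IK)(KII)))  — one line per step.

  start: I(IS(II)I(IK(IK)(KII)))
  step 1: IS(II)I(IK(IK)(KII))
  step 2: S(II)I(IK(IK)(KII))
  step 3: II(IK(IK)(KII))(I(IK(IK)(KII)))
  step 4: I(IK(IK)(KII))(I(IK(IK)(KII)))

Answer: after 4 steps: I(IK(IK)(KII))(I(IK(IK)(KII)))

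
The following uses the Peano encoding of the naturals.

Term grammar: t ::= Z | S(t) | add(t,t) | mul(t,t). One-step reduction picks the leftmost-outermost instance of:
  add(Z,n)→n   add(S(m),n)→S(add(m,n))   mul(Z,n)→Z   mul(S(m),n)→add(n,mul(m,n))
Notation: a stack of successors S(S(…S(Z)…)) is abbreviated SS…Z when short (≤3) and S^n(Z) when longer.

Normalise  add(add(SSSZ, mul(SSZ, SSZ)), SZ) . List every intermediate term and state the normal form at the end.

  start: add(add(SSSZ, mul(SSZ, SSZ)), SZ)
  →1  add(S(add(SSZ, mul(SSZ, SSZ))), SZ)
  →2  S(add(add(SSZ, mul(SSZ, SSZ)), SZ))
  →3  S(add(S(add(SZ, mul(SSZ, SSZ))), SZ))
  →4  S(S(add(add(SZ, mul(SSZ, SSZ)), SZ)))
  →5  S(S(add(S(add(Z, mul(SSZ, SSZ))), SZ)))
  →6  S(S(S(add(add(Z, mul(SSZ, SSZ)), SZ))))
  →7  S(S(S(add(mul(SSZ, SSZ), SZ))))
  →8  S(S(S(add(add(SSZ, mul(SZ, SSZ)), SZ))))
  →9  S(S(S(add(S(add(SZ, mul(SZ, SSZ))), SZ))))
  →10  S(S(S(S(add(add(SZ, mul(SZ, SSZ)), SZ)))))
  →11  S(S(S(S(add(S(add(Z, mul(SZ, SSZ))), SZ)))))
  →12  S(S(S(S(S(add(add(Z, mul(SZ, SSZ)), SZ))))))
  →13  S(S(S(S(S(add(mul(SZ, SSZ), SZ))))))
  →14  S(S(S(S(S(add(add(SSZ, mul(Z, SSZ)), SZ))))))
  →15  S(S(S(S(S(add(S(add(SZ, mul(Z, SSZ))), SZ))))))
  →16  S(S(S(S(S(S(add(add(SZ, mul(Z, SSZ)), SZ)))))))
  →17  S(S(S(S(S(S(add(S(add(Z, mul(Z, SSZ))), SZ)))))))
  →18  S(S(S(S(S(S(S(add(add(Z, mul(Z, SSZ)), SZ))))))))
  →19  S(S(S(S(S(S(S(add(mul(Z, SSZ), SZ))))))))
  →20  S(S(S(S(S(S(S(add(Z, SZ))))))))
  →21  S^8(Z)

Answer: normal form = S^8(Z)  (in 21 steps)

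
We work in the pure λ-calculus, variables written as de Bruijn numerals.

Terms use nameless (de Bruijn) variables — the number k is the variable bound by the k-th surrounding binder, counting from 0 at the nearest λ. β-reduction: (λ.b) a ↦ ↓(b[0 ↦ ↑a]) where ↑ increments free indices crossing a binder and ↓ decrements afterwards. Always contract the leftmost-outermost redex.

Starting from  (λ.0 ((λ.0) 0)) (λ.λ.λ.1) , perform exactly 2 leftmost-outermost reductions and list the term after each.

Answer: after 2 steps: λ.λ.1

Reduction:
  start: (λ.0 ((λ.0) 0)) (λ.λ.λ.1)
  [1] (λ.λ.λ.1) ((λ.0) (λ.λ.λ.1))
  [2] λ.λ.1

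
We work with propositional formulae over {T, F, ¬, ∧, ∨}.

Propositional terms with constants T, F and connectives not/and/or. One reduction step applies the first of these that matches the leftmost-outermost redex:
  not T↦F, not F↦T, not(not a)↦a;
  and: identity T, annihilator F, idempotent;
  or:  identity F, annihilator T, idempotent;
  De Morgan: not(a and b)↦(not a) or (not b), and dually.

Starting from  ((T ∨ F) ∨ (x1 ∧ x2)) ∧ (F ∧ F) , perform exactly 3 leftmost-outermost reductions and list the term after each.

Answer: after 3 steps: F ∧ F

Derivation:
  start: ((T ∨ F) ∨ (x1 ∧ x2)) ∧ (F ∧ F)
  →1  (T ∨ (x1 ∧ x2)) ∧ (F ∧ F)
  →2  T ∧ (F ∧ F)
  →3  F ∧ F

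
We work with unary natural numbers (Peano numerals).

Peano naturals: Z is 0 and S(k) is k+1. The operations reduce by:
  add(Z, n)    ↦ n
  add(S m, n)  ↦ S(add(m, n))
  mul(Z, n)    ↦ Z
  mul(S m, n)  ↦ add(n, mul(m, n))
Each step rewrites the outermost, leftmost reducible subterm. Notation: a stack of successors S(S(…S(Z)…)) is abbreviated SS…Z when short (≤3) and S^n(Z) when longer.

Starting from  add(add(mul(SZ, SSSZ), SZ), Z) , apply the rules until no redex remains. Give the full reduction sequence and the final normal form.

Answer: normal form = S^4(Z)  (in 15 steps)

Derivation:
  start: add(add(mul(SZ, SSSZ), SZ), Z)
  →1  add(add(add(SSSZ, mul(Z, SSSZ)), SZ), Z)
  →2  add(add(S(add(SSZ, mul(Z, SSSZ))), SZ), Z)
  →3  add(S(add(add(SSZ, mul(Z, SSSZ)), SZ)), Z)
  →4  S(add(add(add(SSZ, mul(Z, SSSZ)), SZ), Z))
  →5  S(add(add(S(add(SZ, mul(Z, SSSZ))), SZ), Z))
  →6  S(add(S(add(add(SZ, mul(Z, SSSZ)), SZ)), Z))
  →7  S(S(add(add(add(SZ, mul(Z, SSSZ)), SZ), Z)))
  →8  S(S(add(add(S(add(Z, mul(Z, SSSZ))), SZ), Z)))
  →9  S(S(add(S(add(add(Z, mul(Z, SSSZ)), SZ)), Z)))
  →10  S(S(S(add(add(add(Z, mul(Z, SSSZ)), SZ), Z))))
  →11  S(S(S(add(add(mul(Z, SSSZ), SZ), Z))))
  →12  S(S(S(add(add(Z, SZ), Z))))
  →13  S(S(S(add(SZ, Z))))
  →14  S(S(S(S(add(Z, Z)))))
  →15  S^4(Z)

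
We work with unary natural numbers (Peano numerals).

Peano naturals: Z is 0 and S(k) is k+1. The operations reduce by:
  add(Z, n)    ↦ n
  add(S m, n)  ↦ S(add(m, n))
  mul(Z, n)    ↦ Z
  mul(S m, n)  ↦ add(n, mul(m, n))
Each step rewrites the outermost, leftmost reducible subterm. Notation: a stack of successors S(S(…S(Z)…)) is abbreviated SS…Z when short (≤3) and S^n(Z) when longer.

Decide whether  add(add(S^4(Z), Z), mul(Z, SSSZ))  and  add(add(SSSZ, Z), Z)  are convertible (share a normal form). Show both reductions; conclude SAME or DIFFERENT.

Term A:
  start: add(add(S^4(Z), Z), mul(Z, SSSZ))
  →1  add(S(add(SSSZ, Z)), mul(Z, SSSZ))
  →2  S(add(add(SSSZ, Z), mul(Z, SSSZ)))
  →3  S(add(S(add(SSZ, Z)), mul(Z, SSSZ)))
  →4  S(S(add(add(SSZ, Z), mul(Z, SSSZ))))
  →5  S(S(add(S(add(SZ, Z)), mul(Z, SSSZ))))
  →6  S(S(S(add(add(SZ, Z), mul(Z, SSSZ)))))
  →7  S(S(S(add(S(add(Z, Z)), mul(Z, SSSZ)))))
  →8  S(S(S(S(add(add(Z, Z), mul(Z, SSSZ))))))
  →9  S(S(S(S(add(Z, mul(Z, SSSZ))))))
  →10  S(S(S(S(mul(Z, SSSZ)))))
  →11  S^4(Z)

Term B:
  start: add(add(SSSZ, Z), Z)
  →1  add(S(add(SSZ, Z)), Z)
  →2  S(add(add(SSZ, Z), Z))
  →3  S(add(S(add(SZ, Z)), Z))
  →4  S(S(add(add(SZ, Z), Z)))
  →5  S(S(add(S(add(Z, Z)), Z)))
  →6  S(S(S(add(add(Z, Z), Z))))
  →7  S(S(S(add(Z, Z))))
  →8  SSSZ

Answer: DIFFERENT — A ⇓ S^4(Z), B ⇓ SSSZ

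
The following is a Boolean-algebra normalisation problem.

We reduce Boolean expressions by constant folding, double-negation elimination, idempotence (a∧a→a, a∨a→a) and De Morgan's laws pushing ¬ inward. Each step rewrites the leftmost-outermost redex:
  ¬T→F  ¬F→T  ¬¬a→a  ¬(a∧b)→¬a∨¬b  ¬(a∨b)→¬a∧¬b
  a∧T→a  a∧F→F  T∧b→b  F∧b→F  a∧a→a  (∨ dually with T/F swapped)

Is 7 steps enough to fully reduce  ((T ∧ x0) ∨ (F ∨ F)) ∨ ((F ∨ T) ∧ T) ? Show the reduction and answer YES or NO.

  start: ((T ∧ x0) ∨ (F ∨ F)) ∨ ((F ∨ T) ∧ T)
  step 1: (x0 ∨ (F ∨ F)) ∨ ((F ∨ T) ∧ T)
  step 2: (x0 ∨ F) ∨ ((F ∨ T) ∧ T)
  step 3: x0 ∨ ((F ∨ T) ∧ T)
  step 4: x0 ∨ (F ∨ T)
  step 5: x0 ∨ T
  step 6: T

Answer: YES — reaches normal form T in 6 ≤ 7 steps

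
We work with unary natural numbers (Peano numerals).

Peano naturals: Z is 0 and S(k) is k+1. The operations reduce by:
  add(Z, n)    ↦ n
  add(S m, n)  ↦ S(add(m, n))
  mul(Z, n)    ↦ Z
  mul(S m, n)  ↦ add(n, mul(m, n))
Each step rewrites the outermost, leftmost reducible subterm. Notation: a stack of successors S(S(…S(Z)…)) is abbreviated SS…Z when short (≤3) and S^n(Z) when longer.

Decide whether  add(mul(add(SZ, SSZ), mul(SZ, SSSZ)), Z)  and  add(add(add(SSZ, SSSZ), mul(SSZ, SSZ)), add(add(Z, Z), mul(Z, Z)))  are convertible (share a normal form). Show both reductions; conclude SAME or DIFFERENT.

Term A:
  start: add(mul(add(SZ, SSZ), mul(SZ, SSSZ)), Z)
  →1  add(mul(S(add(Z, SSZ)), mul(SZ, SSSZ)), Z)
  →2  add(add(mul(SZ, SSSZ), mul(add(Z, SSZ), mul(SZ, SSSZ))), Z)
  →3  add(add(add(SSSZ, mul(Z, SSSZ)), mul(add(Z, SSZ), mul(SZ, SSSZ))), Z)
  →4  add(add(S(add(SSZ, mul(Z, SSSZ))), mul(add(Z, SSZ), mul(SZ, SSSZ))), Z)
  →5  add(S(add(add(SSZ, mul(Z, SSSZ)), mul(add(Z, SSZ), mul(SZ, SSSZ)))), Z)
  →6  S(add(add(add(SSZ, mul(Z, SSSZ)), mul(add(Z, SSZ), mul(SZ, SSSZ))), Z))
  →7  S(add(add(S(add(SZ, mul(Z, SSSZ))), mul(add(Z, SSZ), mul(SZ, SSSZ))), Z))
  →8  S(add(S(add(add(SZ, mul(Z, SSSZ)), mul(add(Z, SSZ), mul(SZ, SSSZ)))), Z))
  →9  S(S(add(add(add(SZ, mul(Z, SSSZ)), mul(add(Z, SSZ), mul(SZ, SSSZ))), Z)))
  →10  S(S(add(add(S(add(Z, mul(Z, SSSZ))), mul(add(Z, SSZ), mul(SZ, SSSZ))), Z)))
  →11  S(S(add(S(add(add(Z, mul(Z, SSSZ)), mul(add(Z, SSZ), mul(SZ, SSSZ)))), Z)))
  →12  S(S(S(add(add(add(Z, mul(Z, SSSZ)), mul(add(Z, SSZ), mul(SZ, SSSZ))), Z))))
  →13  S(S(S(add(add(mul(Z, SSSZ), mul(add(Z, SSZ), mul(SZ, SSSZ))), Z))))
  →14  S(S(S(add(add(Z, mul(add(Z, SSZ), mul(SZ, SSSZ))), Z))))
  →15  S(S(S(add(mul(add(Z, SSZ), mul(SZ, SSSZ)), Z))))
  →16  S(S(S(add(mul(SSZ, mul(SZ, SSSZ)), Z))))
  →17  S(S(S(add(add(mul(SZ, SSSZ), mul(SZ, mul(SZ, SSSZ))), Z))))
  →18  S(S(S(add(add(add(SSSZ, mul(Z, SSSZ)), mul(SZ, mul(SZ, SSSZ))), Z))))
  →19  S(S(S(add(add(S(add(SSZ, mul(Z, SSSZ))), mul(SZ, mul(SZ, SSSZ))), Z))))
  →20  S(S(S(add(S(add(add(SSZ, mul(Z, SSSZ)), mul(SZ, mul(SZ, SSSZ)))), Z))))
  →21  S(S(S(S(add(add(add(SSZ, mul(Z, SSSZ)), mul(SZ, mul(SZ, SSSZ))), Z)))))
  →22  S(S(S(S(add(add(S(add(SZ, mul(Z, SSSZ))), mul(SZ, mul(SZ, SSSZ))), Z)))))
  →23  S(S(S(S(add(S(add(add(SZ, mul(Z, SSSZ)), mul(SZ, mul(SZ, SSSZ)))), Z)))))
  →24  S(S(S(S(S(add(add(add(SZ, mul(Z, SSSZ)), mul(SZ, mul(SZ, SSSZ))), Z))))))
  →25  S(S(S(S(S(add(add(S(add(Z, mul(Z, SSSZ))), mul(SZ, mul(SZ, SSSZ))), Z))))))
  →26  S(S(S(S(S(add(S(add(add(Z, mul(Z, SSSZ)), mul(SZ, mul(SZ, SSSZ)))), Z))))))
  →27  S(S(S(S(S(S(add(add(add(Z, mul(Z, SSSZ)), mul(SZ, mul(SZ, SSSZ))), Z)))))))
  →28  S(S(S(S(S(S(add(add(mul(Z, SSSZ), mul(SZ, mul(SZ, SSSZ))), Z)))))))
  →29  S(S(S(S(S(S(add(add(Z, mul(SZ, mul(SZ, SSSZ))), Z)))))))
  →30  S(S(S(S(S(S(add(mul(SZ, mul(SZ, SSSZ)), Z)))))))
  →31  S(S(S(S(S(S(add(add(mul(SZ, SSSZ), mul(Z, mul(SZ, SSSZ))), Z)))))))
  →32  S(S(S(S(S(S(add(add(add(SSSZ, mul(Z, SSSZ)), mul(Z, mul(SZ, SSSZ))), Z)))))))
  →33  S(S(S(S(S(S(add(add(S(add(SSZ, mul(Z, SSSZ))), mul(Z, mul(SZ, SSSZ))), Z)))))))
  →34  S(S(S(S(S(S(add(S(add(add(SSZ, mul(Z, SSSZ)), mul(Z, mul(SZ, SSSZ)))), Z)))))))
  →35  S(S(S(S(S(S(S(add(add(add(SSZ, mul(Z, SSSZ)), mul(Z, mul(SZ, SSSZ))), Z))))))))
  →36  S(S(S(S(S(S(S(add(add(S(add(SZ, mul(Z, SSSZ))), mul(Z, mul(SZ, SSSZ))), Z))))))))
  →37  S(S(S(S(S(S(S(add(S(add(add(SZ, mul(Z, SSSZ)), mul(Z, mul(SZ, SSSZ)))), Z))))))))
  →38  S(S(S(S(S(S(S(S(add(add(add(SZ, mul(Z, SSSZ)), mul(Z, mul(SZ, SSSZ))), Z)))))))))
  →39  S(S(S(S(S(S(S(S(add(add(S(add(Z, mul(Z, SSSZ))), mul(Z, mul(SZ, SSSZ))), Z)))))))))
  →40  S(S(S(S(S(S(S(S(add(S(add(add(Z, mul(Z, SSSZ)), mul(Z, mul(SZ, SSSZ)))), Z)))))))))
  →41  S(S(S(S(S(S(S(S(S(add(add(add(Z, mul(Z, SSSZ)), mul(Z, mul(SZ, SSSZ))), Z))))))))))
  →42  S(S(S(S(S(S(S(S(S(add(add(mul(Z, SSSZ), mul(Z, mul(SZ, SSSZ))), Z))))))))))
  →43  S(S(S(S(S(S(S(S(S(add(add(Z, mul(Z, mul(SZ, SSSZ))), Z))))))))))
  →44  S(S(S(S(S(S(S(S(S(add(mul(Z, mul(SZ, SSSZ)), Z))))))))))
  →45  S(S(S(S(S(S(S(S(S(add(Z, Z))))))))))
  →46  S^9(Z)

Term B:
  start: add(add(add(SSZ, SSSZ), mul(SSZ, SSZ)), add(add(Z, Z), mul(Z, Z)))
  →1  add(add(S(add(SZ, SSSZ)), mul(SSZ, SSZ)), add(add(Z, Z), mul(Z, Z)))
  →2  add(S(add(add(SZ, SSSZ), mul(SSZ, SSZ))), add(add(Z, Z), mul(Z, Z)))
  →3  S(add(add(add(SZ, SSSZ), mul(SSZ, SSZ)), add(add(Z, Z), mul(Z, Z))))
  →4  S(add(add(S(add(Z, SSSZ)), mul(SSZ, SSZ)), add(add(Z, Z), mul(Z, Z))))
  →5  S(add(S(add(add(Z, SSSZ), mul(SSZ, SSZ))), add(add(Z, Z), mul(Z, Z))))
  →6  S(S(add(add(add(Z, SSSZ), mul(SSZ, SSZ)), add(add(Z, Z), mul(Z, Z)))))
  →7  S(S(add(add(SSSZ, mul(SSZ, SSZ)), add(add(Z, Z), mul(Z, Z)))))
  →8  S(S(add(S(add(SSZ, mul(SSZ, SSZ))), add(add(Z, Z), mul(Z, Z)))))
  →9  S(S(S(add(add(SSZ, mul(SSZ, SSZ)), add(add(Z, Z), mul(Z, Z))))))
  →10  S(S(S(add(S(add(SZ, mul(SSZ, SSZ))), add(add(Z, Z), mul(Z, Z))))))
  →11  S(S(S(S(add(add(SZ, mul(SSZ, SSZ)), add(add(Z, Z), mul(Z, Z)))))))
  →12  S(S(S(S(add(S(add(Z, mul(SSZ, SSZ))), add(add(Z, Z), mul(Z, Z)))))))
  →13  S(S(S(S(S(add(add(Z, mul(SSZ, SSZ)), add(add(Z, Z), mul(Z, Z))))))))
  →14  S(S(S(S(S(add(mul(SSZ, SSZ), add(add(Z, Z), mul(Z, Z))))))))
  →15  S(S(S(S(S(add(add(SSZ, mul(SZ, SSZ)), add(add(Z, Z), mul(Z, Z))))))))
  →16  S(S(S(S(S(add(S(add(SZ, mul(SZ, SSZ))), add(add(Z, Z), mul(Z, Z))))))))
  →17  S(S(S(S(S(S(add(add(SZ, mul(SZ, SSZ)), add(add(Z, Z), mul(Z, Z)))))))))
  →18  S(S(S(S(S(S(add(S(add(Z, mul(SZ, SSZ))), add(add(Z, Z), mul(Z, Z)))))))))
  →19  S(S(S(S(S(S(S(add(add(Z, mul(SZ, SSZ)), add(add(Z, Z), mul(Z, Z))))))))))
  →20  S(S(S(S(S(S(S(add(mul(SZ, SSZ), add(add(Z, Z), mul(Z, Z))))))))))
  →21  S(S(S(S(S(S(S(add(add(SSZ, mul(Z, SSZ)), add(add(Z, Z), mul(Z, Z))))))))))
  →22  S(S(S(S(S(S(S(add(S(add(SZ, mul(Z, SSZ))), add(add(Z, Z), mul(Z, Z))))))))))
  →23  S(S(S(S(S(S(S(S(add(add(SZ, mul(Z, SSZ)), add(add(Z, Z), mul(Z, Z)))))))))))
  →24  S(S(S(S(S(S(S(S(add(S(add(Z, mul(Z, SSZ))), add(add(Z, Z), mul(Z, Z)))))))))))
  →25  S(S(S(S(S(S(S(S(S(add(add(Z, mul(Z, SSZ)), add(add(Z, Z), mul(Z, Z))))))))))))
  →26  S(S(S(S(S(S(S(S(S(add(mul(Z, SSZ), add(add(Z, Z), mul(Z, Z))))))))))))
  →27  S(S(S(S(S(S(S(S(S(add(Z, add(add(Z, Z), mul(Z, Z))))))))))))
  →28  S(S(S(S(S(S(S(S(S(add(add(Z, Z), mul(Z, Z)))))))))))
  →29  S(S(S(S(S(S(S(S(S(add(Z, mul(Z, Z)))))))))))
  →30  S(S(S(S(S(S(S(S(S(mul(Z, Z))))))))))
  →31  S^9(Z)

Answer: SAME — A ⇓ S^9(Z), B ⇓ S^9(Z)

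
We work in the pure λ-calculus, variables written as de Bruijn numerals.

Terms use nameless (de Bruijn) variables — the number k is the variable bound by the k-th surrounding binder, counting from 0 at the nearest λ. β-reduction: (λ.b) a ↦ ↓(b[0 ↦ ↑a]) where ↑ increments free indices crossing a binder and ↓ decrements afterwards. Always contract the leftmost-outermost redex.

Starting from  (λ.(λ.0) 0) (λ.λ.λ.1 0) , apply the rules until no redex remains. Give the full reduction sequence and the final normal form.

Answer: normal form = λ.λ.λ.1 0  (in 2 steps)

Reduction:
  start: (λ.(λ.0) 0) (λ.λ.λ.1 0)
  →1  (λ.0) (λ.λ.λ.1 0)
  →2  λ.λ.λ.1 0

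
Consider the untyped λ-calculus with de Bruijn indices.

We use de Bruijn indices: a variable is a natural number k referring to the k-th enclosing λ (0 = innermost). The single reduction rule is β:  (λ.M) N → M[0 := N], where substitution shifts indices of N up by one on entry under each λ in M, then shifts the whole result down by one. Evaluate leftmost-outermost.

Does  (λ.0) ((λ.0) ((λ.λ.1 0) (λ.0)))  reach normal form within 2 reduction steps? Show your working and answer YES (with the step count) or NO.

Answer: NO — after 2 steps the term is (λ.λ.1 0) (λ.0), not yet normal

Reduction:
  start: (λ.0) ((λ.0) ((λ.λ.1 0) (λ.0)))
  step 1: (λ.0) ((λ.λ.1 0) (λ.0))
  step 2: (λ.λ.1 0) (λ.0)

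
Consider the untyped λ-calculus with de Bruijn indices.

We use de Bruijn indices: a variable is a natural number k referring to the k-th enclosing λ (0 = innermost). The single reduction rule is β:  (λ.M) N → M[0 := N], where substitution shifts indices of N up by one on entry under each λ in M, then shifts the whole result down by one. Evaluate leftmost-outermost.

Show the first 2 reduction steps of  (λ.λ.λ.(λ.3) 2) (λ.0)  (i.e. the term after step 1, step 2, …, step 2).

  start: (λ.λ.λ.(λ.3) 2) (λ.0)
  step 1: λ.λ.(λ.λ.0) (λ.0)
  step 2: λ.λ.λ.0

Answer: after 2 steps: λ.λ.λ.0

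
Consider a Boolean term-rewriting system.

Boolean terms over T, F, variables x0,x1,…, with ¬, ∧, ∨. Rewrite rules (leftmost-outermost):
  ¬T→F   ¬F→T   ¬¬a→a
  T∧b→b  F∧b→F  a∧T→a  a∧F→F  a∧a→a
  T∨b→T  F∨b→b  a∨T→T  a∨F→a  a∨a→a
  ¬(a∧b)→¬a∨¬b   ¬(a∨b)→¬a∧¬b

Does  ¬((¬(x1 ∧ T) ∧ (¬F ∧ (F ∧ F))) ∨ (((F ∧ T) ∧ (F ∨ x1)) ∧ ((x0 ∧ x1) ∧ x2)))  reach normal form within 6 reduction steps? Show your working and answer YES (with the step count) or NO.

  start: ¬((¬(x1 ∧ T) ∧ (¬F ∧ (F ∧ F))) ∨ (((F ∧ T) ∧ (F ∨ x1)) ∧ ((x0 ∧ x1) ∧ x2)))
  →1  ¬(¬(x1 ∧ T) ∧ (¬F ∧ (F ∧ F))) ∧ ¬(((F ∧ T) ∧ (F ∨ x1)) ∧ ((x0 ∧ x1) ∧ x2))
  →2  (¬¬(x1 ∧ T) ∨ ¬(¬F ∧ (F ∧ F))) ∧ ¬(((F ∧ T) ∧ (F ∨ x1)) ∧ ((x0 ∧ x1) ∧ x2))
  →3  ((x1 ∧ T) ∨ ¬(¬F ∧ (F ∧ F))) ∧ ¬(((F ∧ T) ∧ (F ∨ x1)) ∧ ((x0 ∧ x1) ∧ x2))
  →4  (x1 ∨ ¬(¬F ∧ (F ∧ F))) ∧ ¬(((F ∧ T) ∧ (F ∨ x1)) ∧ ((x0 ∧ x1) ∧ x2))
  →5  (x1 ∨ (¬¬F ∨ ¬(F ∧ F))) ∧ ¬(((F ∧ T) ∧ (F ∨ x1)) ∧ ((x0 ∧ x1) ∧ x2))
  →6  (x1 ∨ (F ∨ ¬(F ∧ F))) ∧ ¬(((F ∧ T) ∧ (F ∨ x1)) ∧ ((x0 ∧ x1) ∧ x2))

Answer: NO — after 6 steps the term is (x1 ∨ (F ∨ ¬(F ∧ F))) ∧ ¬(((F ∧ T) ∧ (F ∨ x1)) ∧ ((x0 ∧ x1) ∧ x2)), not yet normal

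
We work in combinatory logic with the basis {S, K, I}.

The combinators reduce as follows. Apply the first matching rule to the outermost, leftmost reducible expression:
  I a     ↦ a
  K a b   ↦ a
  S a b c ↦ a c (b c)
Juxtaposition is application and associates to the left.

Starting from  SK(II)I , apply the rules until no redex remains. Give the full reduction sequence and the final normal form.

  start: SK(II)I
  step 1: KI(III)
  step 2: I

Answer: normal form = I  (in 2 steps)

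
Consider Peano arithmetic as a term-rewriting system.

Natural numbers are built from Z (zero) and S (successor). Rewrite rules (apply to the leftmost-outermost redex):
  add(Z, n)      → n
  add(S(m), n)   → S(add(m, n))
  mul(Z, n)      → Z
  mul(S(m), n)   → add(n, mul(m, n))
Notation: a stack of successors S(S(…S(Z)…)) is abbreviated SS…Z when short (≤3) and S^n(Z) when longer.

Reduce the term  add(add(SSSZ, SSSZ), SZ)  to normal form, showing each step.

Answer: normal form = S^7(Z)  (in 11 steps)

Working:
  start: add(add(SSSZ, SSSZ), SZ)
  [1] add(S(add(SSZ, SSSZ)), SZ)
  [2] S(add(add(SSZ, SSSZ), SZ))
  [3] S(add(S(add(SZ, SSSZ)), SZ))
  [4] S(S(add(add(SZ, SSSZ), SZ)))
  [5] S(S(add(S(add(Z, SSSZ)), SZ)))
  [6] S(S(S(add(add(Z, SSSZ), SZ))))
  [7] S(S(S(add(SSSZ, SZ))))
  [8] S(S(S(S(add(SSZ, SZ)))))
  [9] S(S(S(S(S(add(SZ, SZ))))))
  [10] S(S(S(S(S(S(add(Z, SZ)))))))
  [11] S^7(Z)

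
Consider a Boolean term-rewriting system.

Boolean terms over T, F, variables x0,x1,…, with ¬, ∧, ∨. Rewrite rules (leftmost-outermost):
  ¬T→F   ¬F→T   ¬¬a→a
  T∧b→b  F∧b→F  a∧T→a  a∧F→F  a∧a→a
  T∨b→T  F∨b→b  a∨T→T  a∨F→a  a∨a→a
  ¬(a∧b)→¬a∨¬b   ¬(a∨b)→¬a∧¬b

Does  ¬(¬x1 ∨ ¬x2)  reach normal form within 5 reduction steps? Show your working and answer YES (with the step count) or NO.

Answer: YES — reaches normal form x1 ∧ x2 in 3 ≤ 5 steps

Reduction:
  start: ¬(¬x1 ∨ ¬x2)
  step 1: ¬¬x1 ∧ ¬¬x2
  step 2: x1 ∧ ¬¬x2
  step 3: x1 ∧ x2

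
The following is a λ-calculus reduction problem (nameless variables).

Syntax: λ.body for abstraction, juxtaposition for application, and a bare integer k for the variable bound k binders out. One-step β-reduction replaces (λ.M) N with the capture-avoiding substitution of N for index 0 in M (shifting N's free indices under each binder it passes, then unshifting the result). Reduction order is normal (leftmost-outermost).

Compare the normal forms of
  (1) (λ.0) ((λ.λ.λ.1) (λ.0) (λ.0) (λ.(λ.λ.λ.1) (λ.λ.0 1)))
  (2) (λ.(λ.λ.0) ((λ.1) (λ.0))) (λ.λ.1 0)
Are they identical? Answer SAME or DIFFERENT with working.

Term A:
  start: (λ.0) ((λ.λ.λ.1) (λ.0) (λ.0) (λ.(λ.λ.λ.1) (λ.λ.0 1)))
  step 1: (λ.λ.λ.1) (λ.0) (λ.0) (λ.(λ.λ.λ.1) (λ.λ.0 1))
  step 2: (λ.λ.1) (λ.0) (λ.(λ.λ.λ.1) (λ.λ.0 1))
  step 3: (λ.λ.0) (λ.(λ.λ.λ.1) (λ.λ.0 1))
  step 4: λ.0

Term B:
  start: (λ.(λ.λ.0) ((λ.1) (λ.0))) (λ.λ.1 0)
  step 1: (λ.λ.0) ((λ.λ.λ.1 0) (λ.0))
  step 2: λ.0

Answer: SAME — A ⇓ λ.0, B ⇓ λ.0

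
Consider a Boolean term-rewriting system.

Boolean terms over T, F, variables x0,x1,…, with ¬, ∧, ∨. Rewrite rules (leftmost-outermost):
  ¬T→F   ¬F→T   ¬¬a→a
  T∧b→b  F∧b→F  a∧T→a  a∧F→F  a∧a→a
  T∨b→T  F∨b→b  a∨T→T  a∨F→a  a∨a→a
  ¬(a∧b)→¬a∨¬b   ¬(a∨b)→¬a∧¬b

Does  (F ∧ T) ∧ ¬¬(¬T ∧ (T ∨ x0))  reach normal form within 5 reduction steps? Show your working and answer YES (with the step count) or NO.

  start: (F ∧ T) ∧ ¬¬(¬T ∧ (T ∨ x0))
  [1] F ∧ ¬¬(¬T ∧ (T ∨ x0))
  [2] F

Answer: YES — reaches normal form F in 2 ≤ 5 steps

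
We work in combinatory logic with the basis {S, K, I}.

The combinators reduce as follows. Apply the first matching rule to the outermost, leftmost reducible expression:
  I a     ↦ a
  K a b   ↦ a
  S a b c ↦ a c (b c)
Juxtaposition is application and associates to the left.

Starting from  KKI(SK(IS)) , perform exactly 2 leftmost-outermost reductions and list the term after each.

  start: KKI(SK(IS))
  →1  K(SK(IS))
  →2  K(SKS)

Answer: after 2 steps: K(SKS)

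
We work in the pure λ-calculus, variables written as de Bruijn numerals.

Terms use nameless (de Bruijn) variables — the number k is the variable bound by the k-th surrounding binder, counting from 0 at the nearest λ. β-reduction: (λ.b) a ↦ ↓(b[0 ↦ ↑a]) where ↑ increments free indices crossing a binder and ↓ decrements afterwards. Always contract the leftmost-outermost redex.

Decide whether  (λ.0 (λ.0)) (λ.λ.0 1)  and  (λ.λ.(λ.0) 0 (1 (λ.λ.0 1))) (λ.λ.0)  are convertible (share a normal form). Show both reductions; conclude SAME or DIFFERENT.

Term A:
  start: (λ.0 (λ.0)) (λ.λ.0 1)
  →1  (λ.λ.0 1) (λ.0)
  →2  λ.0 (λ.0)

Term B:
  start: (λ.λ.(λ.0) 0 (1 (λ.λ.0 1))) (λ.λ.0)
  →1  λ.(λ.0) 0 ((λ.λ.0) (λ.λ.0 1))
  →2  λ.0 ((λ.λ.0) (λ.λ.0 1))
  →3  λ.0 (λ.0)

Answer: SAME — A ⇓ λ.0 (λ.0), B ⇓ λ.0 (λ.0)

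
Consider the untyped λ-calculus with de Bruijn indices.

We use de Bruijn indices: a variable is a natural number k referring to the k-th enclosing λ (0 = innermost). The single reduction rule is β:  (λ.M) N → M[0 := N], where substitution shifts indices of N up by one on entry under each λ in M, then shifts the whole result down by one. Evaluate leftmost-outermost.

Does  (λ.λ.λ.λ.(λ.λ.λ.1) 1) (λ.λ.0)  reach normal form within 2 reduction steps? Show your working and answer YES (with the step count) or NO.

Answer: YES — reaches normal form λ.λ.λ.λ.λ.1 in 2 ≤ 2 steps

Derivation:
  start: (λ.λ.λ.λ.(λ.λ.λ.1) 1) (λ.λ.0)
  step 1: λ.λ.λ.(λ.λ.λ.1) 1
  step 2: λ.λ.λ.λ.λ.1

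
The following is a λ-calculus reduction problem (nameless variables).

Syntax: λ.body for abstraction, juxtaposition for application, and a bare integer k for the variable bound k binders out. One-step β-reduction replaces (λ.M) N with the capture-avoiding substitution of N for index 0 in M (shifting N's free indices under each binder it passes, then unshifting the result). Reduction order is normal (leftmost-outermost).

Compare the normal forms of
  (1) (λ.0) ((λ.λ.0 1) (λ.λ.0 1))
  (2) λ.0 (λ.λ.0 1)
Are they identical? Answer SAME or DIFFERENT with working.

Answer: SAME — A ⇓ λ.0 (λ.λ.0 1), B ⇓ λ.0 (λ.λ.0 1)

Working:
Term A:
  start: (λ.0) ((λ.λ.0 1) (λ.λ.0 1))
  →1  (λ.λ.0 1) (λ.λ.0 1)
  →2  λ.0 (λ.λ.0 1)

Term B:
  start: λ.0 (λ.λ.0 1)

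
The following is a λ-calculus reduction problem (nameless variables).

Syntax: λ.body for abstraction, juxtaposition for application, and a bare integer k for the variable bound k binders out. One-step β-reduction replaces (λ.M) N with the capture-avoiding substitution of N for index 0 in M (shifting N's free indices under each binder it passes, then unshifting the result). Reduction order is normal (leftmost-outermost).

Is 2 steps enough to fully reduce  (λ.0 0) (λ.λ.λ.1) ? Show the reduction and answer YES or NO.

Answer: YES — reaches normal form λ.λ.1 in 2 ≤ 2 steps

Derivation:
  start: (λ.0 0) (λ.λ.λ.1)
  step 1: (λ.λ.λ.1) (λ.λ.λ.1)
  step 2: λ.λ.1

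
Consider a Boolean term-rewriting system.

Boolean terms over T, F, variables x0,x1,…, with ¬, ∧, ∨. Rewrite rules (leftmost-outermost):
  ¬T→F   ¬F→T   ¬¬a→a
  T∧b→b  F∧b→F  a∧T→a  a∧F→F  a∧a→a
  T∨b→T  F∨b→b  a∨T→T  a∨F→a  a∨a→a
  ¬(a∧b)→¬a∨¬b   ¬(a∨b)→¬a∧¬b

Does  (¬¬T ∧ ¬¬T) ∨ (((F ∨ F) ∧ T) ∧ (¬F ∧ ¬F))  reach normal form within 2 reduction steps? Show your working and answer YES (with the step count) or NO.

  start: (¬¬T ∧ ¬¬T) ∨ (((F ∨ F) ∧ T) ∧ (¬F ∧ ¬F))
  →1  ¬¬T ∨ (((F ∨ F) ∧ T) ∧ (¬F ∧ ¬F))
  →2  T ∨ (((F ∨ F) ∧ T) ∧ (¬F ∧ ¬F))

Answer: NO — after 2 steps the term is T ∨ (((F ∨ F) ∧ T) ∧ (¬F ∧ ¬F)), not yet normal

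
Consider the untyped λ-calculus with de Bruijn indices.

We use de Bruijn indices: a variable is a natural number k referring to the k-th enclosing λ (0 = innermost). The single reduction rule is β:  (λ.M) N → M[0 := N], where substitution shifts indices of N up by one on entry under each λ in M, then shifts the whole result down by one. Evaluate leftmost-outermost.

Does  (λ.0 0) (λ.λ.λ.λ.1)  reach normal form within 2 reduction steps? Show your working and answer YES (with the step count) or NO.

Answer: YES — reaches normal form λ.λ.λ.1 in 2 ≤ 2 steps

Working:
  start: (λ.0 0) (λ.λ.λ.λ.1)
  [1] (λ.λ.λ.λ.1) (λ.λ.λ.λ.1)
  [2] λ.λ.λ.1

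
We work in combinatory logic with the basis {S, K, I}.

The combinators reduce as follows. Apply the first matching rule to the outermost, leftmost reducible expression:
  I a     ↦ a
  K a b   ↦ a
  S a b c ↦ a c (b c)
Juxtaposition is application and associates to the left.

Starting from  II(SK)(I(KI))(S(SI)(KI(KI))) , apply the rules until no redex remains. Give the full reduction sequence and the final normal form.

Answer: normal form = S(SI)I  (in 5 steps)

Working:
  start: II(SK)(I(KI))(S(SI)(KI(KI)))
  step 1: I(SK)(I(KI))(S(SI)(KI(KI)))
  step 2: SK(I(KI))(S(SI)(KI(KI)))
  step 3: K(S(SI)(KI(KI)))(I(KI)(S(SI)(KI(KI))))
  step 4: S(SI)(KI(KI))
  step 5: S(SI)I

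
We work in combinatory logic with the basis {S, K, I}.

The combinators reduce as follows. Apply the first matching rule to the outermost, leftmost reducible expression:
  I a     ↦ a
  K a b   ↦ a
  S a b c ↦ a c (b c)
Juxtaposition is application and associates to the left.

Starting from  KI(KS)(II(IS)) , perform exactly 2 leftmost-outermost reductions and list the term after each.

Answer: after 2 steps: II(IS)

Derivation:
  start: KI(KS)(II(IS))
  step 1: I(II(IS))
  step 2: II(IS)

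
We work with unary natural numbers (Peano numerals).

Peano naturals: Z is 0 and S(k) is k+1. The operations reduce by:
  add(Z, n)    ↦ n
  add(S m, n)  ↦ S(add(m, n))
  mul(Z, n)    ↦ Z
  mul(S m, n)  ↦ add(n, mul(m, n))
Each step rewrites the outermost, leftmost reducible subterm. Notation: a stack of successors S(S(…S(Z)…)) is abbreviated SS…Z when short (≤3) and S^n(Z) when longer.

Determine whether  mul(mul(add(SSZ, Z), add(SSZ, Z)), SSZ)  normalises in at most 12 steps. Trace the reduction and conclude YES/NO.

  start: mul(mul(add(SSZ, Z), add(SSZ, Z)), SSZ)
  →1  mul(mul(S(add(SZ, Z)), add(SSZ, Z)), SSZ)
  →2  mul(add(add(SSZ, Z), mul(add(SZ, Z), add(SSZ, Z))), SSZ)
  →3  mul(add(S(add(SZ, Z)), mul(add(SZ, Z), add(SSZ, Z))), SSZ)
  →4  mul(S(add(add(SZ, Z), mul(add(SZ, Z), add(SSZ, Z)))), SSZ)
  →5  add(SSZ, mul(add(add(SZ, Z), mul(add(SZ, Z), add(SSZ, Z))), SSZ))
  →6  S(add(SZ, mul(add(add(SZ, Z), mul(add(SZ, Z), add(SSZ, Z))), SSZ)))
  →7  S(S(add(Z, mul(add(add(SZ, Z), mul(add(SZ, Z), add(SSZ, Z))), SSZ))))
  →8  S(S(mul(add(add(SZ, Z), mul(add(SZ, Z), add(SSZ, Z))), SSZ)))
  →9  S(S(mul(add(S(add(Z, Z)), mul(add(SZ, Z), add(SSZ, Z))), SSZ)))
  →10  S(S(mul(S(add(add(Z, Z), mul(add(SZ, Z), add(SSZ, Z)))), SSZ)))
  →11  S(S(add(SSZ, mul(add(add(Z, Z), mul(add(SZ, Z), add(SSZ, Z))), SSZ))))
  →12  S(S(S(add(SZ, mul(add(add(Z, Z), mul(add(SZ, Z), add(SSZ, Z))), SSZ)))))

Answer: NO — after 12 steps the term is S(S(S(add(SZ, mul(add(add(Z, Z), mul(add(SZ, Z), add(SSZ, Z))), SSZ))))), not yet normal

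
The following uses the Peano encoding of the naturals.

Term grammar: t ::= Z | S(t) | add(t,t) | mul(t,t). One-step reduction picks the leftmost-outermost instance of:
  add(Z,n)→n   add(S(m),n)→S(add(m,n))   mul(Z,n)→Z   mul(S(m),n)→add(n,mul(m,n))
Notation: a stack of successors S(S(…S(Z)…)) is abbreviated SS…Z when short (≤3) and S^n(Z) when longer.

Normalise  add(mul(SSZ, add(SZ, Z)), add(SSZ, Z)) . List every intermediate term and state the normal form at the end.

Answer: normal form = S^4(Z)  (in 17 steps)

Reduction:
  start: add(mul(SSZ, add(SZ, Z)), add(SSZ, Z))
  [1] add(add(add(SZ, Z), mul(SZ, add(SZ, Z))), add(SSZ, Z))
  [2] add(add(S(add(Z, Z)), mul(SZ, add(SZ, Z))), add(SSZ, Z))
  [3] add(S(add(add(Z, Z), mul(SZ, add(SZ, Z)))), add(SSZ, Z))
  [4] S(add(add(add(Z, Z), mul(SZ, add(SZ, Z))), add(SSZ, Z)))
  [5] S(add(add(Z, mul(SZ, add(SZ, Z))), add(SSZ, Z)))
  [6] S(add(mul(SZ, add(SZ, Z)), add(SSZ, Z)))
  [7] S(add(add(add(SZ, Z), mul(Z, add(SZ, Z))), add(SSZ, Z)))
  [8] S(add(add(S(add(Z, Z)), mul(Z, add(SZ, Z))), add(SSZ, Z)))
  [9] S(add(S(add(add(Z, Z), mul(Z, add(SZ, Z)))), add(SSZ, Z)))
  [10] S(S(add(add(add(Z, Z), mul(Z, add(SZ, Z))), add(SSZ, Z))))
  [11] S(S(add(add(Z, mul(Z, add(SZ, Z))), add(SSZ, Z))))
  [12] S(S(add(mul(Z, add(SZ, Z)), add(SSZ, Z))))
  [13] S(S(add(Z, add(SSZ, Z))))
  [14] S(S(add(SSZ, Z)))
  [15] S(S(S(add(SZ, Z))))
  [16] S(S(S(S(add(Z, Z)))))
  [17] S^4(Z)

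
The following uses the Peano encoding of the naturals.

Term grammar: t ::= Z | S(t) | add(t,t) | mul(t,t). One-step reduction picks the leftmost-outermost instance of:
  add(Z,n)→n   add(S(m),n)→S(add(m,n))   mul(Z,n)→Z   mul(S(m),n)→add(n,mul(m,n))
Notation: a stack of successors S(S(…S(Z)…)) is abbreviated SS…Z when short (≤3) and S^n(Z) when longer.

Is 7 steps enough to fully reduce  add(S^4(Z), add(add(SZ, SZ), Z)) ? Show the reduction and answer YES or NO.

  start: add(S^4(Z), add(add(SZ, SZ), Z))
  →1  S(add(SSSZ, add(add(SZ, SZ), Z)))
  →2  S(S(add(SSZ, add(add(SZ, SZ), Z))))
  →3  S(S(S(add(SZ, add(add(SZ, SZ), Z)))))
  →4  S(S(S(S(add(Z, add(add(SZ, SZ), Z))))))
  →5  S(S(S(S(add(add(SZ, SZ), Z)))))
  →6  S(S(S(S(add(S(add(Z, SZ)), Z)))))
  →7  S(S(S(S(S(add(add(Z, SZ), Z))))))

Answer: NO — after 7 steps the term is S(S(S(S(S(add(add(Z, SZ), Z)))))), not yet normal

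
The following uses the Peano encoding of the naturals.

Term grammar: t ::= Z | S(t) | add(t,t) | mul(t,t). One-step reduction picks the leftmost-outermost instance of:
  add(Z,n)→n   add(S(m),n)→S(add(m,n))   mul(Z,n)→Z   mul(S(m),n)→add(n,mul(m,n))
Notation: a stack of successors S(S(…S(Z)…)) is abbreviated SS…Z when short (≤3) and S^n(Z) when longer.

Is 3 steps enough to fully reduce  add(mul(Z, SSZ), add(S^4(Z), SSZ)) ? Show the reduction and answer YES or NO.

Answer: NO — after 3 steps the term is S(add(SSSZ, SSZ)), not yet normal

Reduction:
  start: add(mul(Z, SSZ), add(S^4(Z), SSZ))
  →1  add(Z, add(S^4(Z), SSZ))
  →2  add(S^4(Z), SSZ)
  →3  S(add(SSSZ, SSZ))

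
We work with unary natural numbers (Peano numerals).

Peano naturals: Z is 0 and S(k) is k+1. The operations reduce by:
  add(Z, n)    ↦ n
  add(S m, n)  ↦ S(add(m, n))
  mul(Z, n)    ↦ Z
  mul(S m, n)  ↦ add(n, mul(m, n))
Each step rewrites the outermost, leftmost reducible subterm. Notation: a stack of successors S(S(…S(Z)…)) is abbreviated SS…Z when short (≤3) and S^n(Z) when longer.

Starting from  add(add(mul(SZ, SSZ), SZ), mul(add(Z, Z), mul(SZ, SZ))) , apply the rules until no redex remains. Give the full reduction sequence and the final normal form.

Answer: normal form = SSSZ  (in 14 steps)

Derivation:
  start: add(add(mul(SZ, SSZ), SZ), mul(add(Z, Z), mul(SZ, SZ)))
  step 1: add(add(add(SSZ, mul(Z, SSZ)), SZ), mul(add(Z, Z), mul(SZ, SZ)))
  step 2: add(add(S(add(SZ, mul(Z, SSZ))), SZ), mul(add(Z, Z), mul(SZ, SZ)))
  step 3: add(S(add(add(SZ, mul(Z, SSZ)), SZ)), mul(add(Z, Z), mul(SZ, SZ)))
  step 4: S(add(add(add(SZ, mul(Z, SSZ)), SZ), mul(add(Z, Z), mul(SZ, SZ))))
  step 5: S(add(add(S(add(Z, mul(Z, SSZ))), SZ), mul(add(Z, Z), mul(SZ, SZ))))
  step 6: S(add(S(add(add(Z, mul(Z, SSZ)), SZ)), mul(add(Z, Z), mul(SZ, SZ))))
  step 7: S(S(add(add(add(Z, mul(Z, SSZ)), SZ), mul(add(Z, Z), mul(SZ, SZ)))))
  step 8: S(S(add(add(mul(Z, SSZ), SZ), mul(add(Z, Z), mul(SZ, SZ)))))
  step 9: S(S(add(add(Z, SZ), mul(add(Z, Z), mul(SZ, SZ)))))
  step 10: S(S(add(SZ, mul(add(Z, Z), mul(SZ, SZ)))))
  step 11: S(S(S(add(Z, mul(add(Z, Z), mul(SZ, SZ))))))
  step 12: S(S(S(mul(add(Z, Z), mul(SZ, SZ)))))
  step 13: S(S(S(mul(Z, mul(SZ, SZ)))))
  step 14: SSSZ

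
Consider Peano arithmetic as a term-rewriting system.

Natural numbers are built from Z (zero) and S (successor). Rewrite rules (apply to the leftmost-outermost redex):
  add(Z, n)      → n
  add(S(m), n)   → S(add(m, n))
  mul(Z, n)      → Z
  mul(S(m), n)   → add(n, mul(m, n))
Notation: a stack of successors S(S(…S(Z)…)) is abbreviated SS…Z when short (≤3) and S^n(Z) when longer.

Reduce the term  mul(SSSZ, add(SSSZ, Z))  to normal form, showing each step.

  start: mul(SSSZ, add(SSSZ, Z))
  →1  add(add(SSSZ, Z), mul(SSZ, add(SSSZ, Z)))
  →2  add(S(add(SSZ, Z)), mul(SSZ, add(SSSZ, Z)))
  →3  S(add(add(SSZ, Z), mul(SSZ, add(SSSZ, Z))))
  →4  S(add(S(add(SZ, Z)), mul(SSZ, add(SSSZ, Z))))
  →5  S(S(add(add(SZ, Z), mul(SSZ, add(SSSZ, Z)))))
  →6  S(S(add(S(add(Z, Z)), mul(SSZ, add(SSSZ, Z)))))
  →7  S(S(S(add(add(Z, Z), mul(SSZ, add(SSSZ, Z))))))
  →8  S(S(S(add(Z, mul(SSZ, add(SSSZ, Z))))))
  →9  S(S(S(mul(SSZ, add(SSSZ, Z)))))
  →10  S(S(S(add(add(SSSZ, Z), mul(SZ, add(SSSZ, Z))))))
  →11  S(S(S(add(S(add(SSZ, Z)), mul(SZ, add(SSSZ, Z))))))
  →12  S(S(S(S(add(add(SSZ, Z), mul(SZ, add(SSSZ, Z)))))))
  →13  S(S(S(S(add(S(add(SZ, Z)), mul(SZ, add(SSSZ, Z)))))))
  →14  S(S(S(S(S(add(add(SZ, Z), mul(SZ, add(SSSZ, Z))))))))
  →15  S(S(S(S(S(add(S(add(Z, Z)), mul(SZ, add(SSSZ, Z))))))))
  →16  S(S(S(S(S(S(add(add(Z, Z), mul(SZ, add(SSSZ, Z)))))))))
  →17  S(S(S(S(S(S(add(Z, mul(SZ, add(SSSZ, Z)))))))))
  →18  S(S(S(S(S(S(mul(SZ, add(SSSZ, Z))))))))
  →19  S(S(S(S(S(S(add(add(SSSZ, Z), mul(Z, add(SSSZ, Z)))))))))
  →20  S(S(S(S(S(S(add(S(add(SSZ, Z)), mul(Z, add(SSSZ, Z)))))))))
  →21  S(S(S(S(S(S(S(add(add(SSZ, Z), mul(Z, add(SSSZ, Z))))))))))
  →22  S(S(S(S(S(S(S(add(S(add(SZ, Z)), mul(Z, add(SSSZ, Z))))))))))
  →23  S(S(S(S(S(S(S(S(add(add(SZ, Z), mul(Z, add(SSSZ, Z)))))))))))
  →24  S(S(S(S(S(S(S(S(add(S(add(Z, Z)), mul(Z, add(SSSZ, Z)))))))))))
  →25  S(S(S(S(S(S(S(S(S(add(add(Z, Z), mul(Z, add(SSSZ, Z))))))))))))
  →26  S(S(S(S(S(S(S(S(S(add(Z, mul(Z, add(SSSZ, Z))))))))))))
  →27  S(S(S(S(S(S(S(S(S(mul(Z, add(SSSZ, Z)))))))))))
  →28  S^9(Z)

Answer: normal form = S^9(Z)  (in 28 steps)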